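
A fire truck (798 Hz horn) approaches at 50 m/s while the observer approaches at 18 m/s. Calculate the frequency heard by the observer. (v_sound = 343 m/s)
f_obs = f·(v + v_o)/(v − v_s) = 983.2 Hz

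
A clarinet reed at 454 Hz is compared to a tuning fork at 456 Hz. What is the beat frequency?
2 Hz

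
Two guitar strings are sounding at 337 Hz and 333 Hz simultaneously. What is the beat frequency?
4 Hz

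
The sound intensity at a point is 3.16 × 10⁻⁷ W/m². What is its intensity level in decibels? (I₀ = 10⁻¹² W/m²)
β = 10·log₁₀(I/I₀) = 55 dB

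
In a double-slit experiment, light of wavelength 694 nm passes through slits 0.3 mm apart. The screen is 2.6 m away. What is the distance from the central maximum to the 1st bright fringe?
y = mλL/d = 6.015 mm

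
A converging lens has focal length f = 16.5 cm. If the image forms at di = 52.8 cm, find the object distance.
1/do = 1/f − 1/di → do = 24 cm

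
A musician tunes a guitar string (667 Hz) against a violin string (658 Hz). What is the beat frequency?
9 Hz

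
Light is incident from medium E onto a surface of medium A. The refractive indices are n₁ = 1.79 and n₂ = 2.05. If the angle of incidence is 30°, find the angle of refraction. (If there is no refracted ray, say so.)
sin θ₂ = (n₁/n₂)·sin θ₁ = 0.4366 → θ₂ = 25.89°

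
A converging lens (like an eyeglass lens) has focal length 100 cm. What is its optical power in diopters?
P = 1/f = 1 D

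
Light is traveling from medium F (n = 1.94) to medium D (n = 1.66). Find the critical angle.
θc = arcsin(n₂/n₁) = 58.83°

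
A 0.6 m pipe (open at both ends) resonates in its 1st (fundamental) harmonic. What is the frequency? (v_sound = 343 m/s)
fₙ = nv/(2L) = 285.8 Hz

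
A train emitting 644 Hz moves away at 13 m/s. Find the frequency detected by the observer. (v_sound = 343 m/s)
f_obs = f·v/(v + v_s) = 620.5 Hz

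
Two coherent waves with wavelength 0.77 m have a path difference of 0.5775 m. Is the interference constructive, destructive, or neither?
neither (partial) — path difference = 0.75λ, neither a whole number of wavelengths nor an odd multiple of λ/2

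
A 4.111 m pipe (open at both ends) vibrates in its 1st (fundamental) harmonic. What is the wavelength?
λₙ = 2L/n = 8.222 m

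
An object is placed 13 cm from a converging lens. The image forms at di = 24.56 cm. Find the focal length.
1/f = 1/do + 1/di → f = 8.501 cm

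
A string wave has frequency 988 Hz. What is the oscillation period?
T = 1/f = 0.001012 s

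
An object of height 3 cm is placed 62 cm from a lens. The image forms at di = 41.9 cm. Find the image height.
hi = (-di/do) × ho = -2.027 cm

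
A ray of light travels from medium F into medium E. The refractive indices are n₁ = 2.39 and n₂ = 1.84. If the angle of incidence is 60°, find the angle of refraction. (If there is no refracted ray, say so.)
sin θ₂ = (n₁/n₂)·sin θ₁ = 1.125 > 1, so there is no refracted ray — the light undergoes total internal reflection.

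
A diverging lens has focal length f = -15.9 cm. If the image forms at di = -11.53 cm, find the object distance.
1/do = 1/f − 1/di → do = 41.95 cm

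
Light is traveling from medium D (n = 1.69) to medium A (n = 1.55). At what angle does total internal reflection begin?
θc = arcsin(n₂/n₁) = 66.51°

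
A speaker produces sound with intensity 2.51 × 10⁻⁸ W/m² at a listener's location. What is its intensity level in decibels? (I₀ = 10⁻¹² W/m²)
β = 10·log₁₀(I/I₀) = 44 dB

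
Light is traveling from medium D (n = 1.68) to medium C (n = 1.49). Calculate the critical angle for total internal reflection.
θc = arcsin(n₂/n₁) = 62.49°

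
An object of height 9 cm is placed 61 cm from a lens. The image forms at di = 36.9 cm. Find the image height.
hi = (-di/do) × ho = -5.444 cm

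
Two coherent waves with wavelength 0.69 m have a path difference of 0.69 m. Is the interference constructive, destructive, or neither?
constructive — path difference = 1λ, a whole number of wavelengths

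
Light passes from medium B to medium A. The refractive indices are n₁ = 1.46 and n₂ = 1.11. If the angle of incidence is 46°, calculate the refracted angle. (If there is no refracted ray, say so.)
sin θ₂ = (n₁/n₂)·sin θ₁ = 0.9462 → θ₂ = 71.11°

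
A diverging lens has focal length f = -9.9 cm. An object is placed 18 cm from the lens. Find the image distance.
1/di = 1/f − 1/do → di = -6.387 cm (virtual image)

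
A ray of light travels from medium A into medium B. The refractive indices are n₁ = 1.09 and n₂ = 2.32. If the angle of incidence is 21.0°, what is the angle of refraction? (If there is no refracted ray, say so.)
sin θ₂ = (n₁/n₂)·sin θ₁ = 0.1684 → θ₂ = 9.693°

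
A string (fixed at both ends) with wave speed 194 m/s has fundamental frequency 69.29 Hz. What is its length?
L = v/(2f₁) = 1.4 m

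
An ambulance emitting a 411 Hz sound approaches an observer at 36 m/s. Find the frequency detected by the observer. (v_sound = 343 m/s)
f_obs = f·v/(v − v_s) = 459.2 Hz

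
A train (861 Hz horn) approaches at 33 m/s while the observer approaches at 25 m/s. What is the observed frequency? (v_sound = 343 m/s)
f_obs = f·(v + v_o)/(v − v_s) = 1022 Hz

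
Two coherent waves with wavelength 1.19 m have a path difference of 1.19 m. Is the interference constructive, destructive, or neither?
constructive — path difference = 1λ, a whole number of wavelengths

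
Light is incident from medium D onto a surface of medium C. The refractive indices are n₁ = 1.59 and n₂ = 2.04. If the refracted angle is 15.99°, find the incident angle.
sin θ₁ = (n₂/n₁)·sin θ₂ → θ₁ = 20.7°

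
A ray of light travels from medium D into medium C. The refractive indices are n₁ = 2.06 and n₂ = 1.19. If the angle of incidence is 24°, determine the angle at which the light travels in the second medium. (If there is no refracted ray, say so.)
sin θ₂ = (n₁/n₂)·sin θ₁ = 0.7041 → θ₂ = 44.76°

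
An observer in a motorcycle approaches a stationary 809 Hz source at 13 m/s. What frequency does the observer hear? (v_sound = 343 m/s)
f_obs = f·(v + v_o)/v = 839.7 Hz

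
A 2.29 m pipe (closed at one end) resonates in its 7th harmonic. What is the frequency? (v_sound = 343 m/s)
fₙ = nv/(4L) = 262.1 Hz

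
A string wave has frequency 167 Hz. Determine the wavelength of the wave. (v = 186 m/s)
λ = v/f = 1.114 m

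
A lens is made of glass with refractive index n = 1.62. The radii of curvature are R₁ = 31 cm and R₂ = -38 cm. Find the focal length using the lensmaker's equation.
1/f = (n − 1)(1/R₁ − 1/R₂) → f = 27.54 cm (converging lens)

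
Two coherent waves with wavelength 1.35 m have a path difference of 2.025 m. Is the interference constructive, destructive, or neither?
destructive — path difference = 1.5λ, an odd multiple of λ/2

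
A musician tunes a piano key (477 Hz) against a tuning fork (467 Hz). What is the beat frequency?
10 Hz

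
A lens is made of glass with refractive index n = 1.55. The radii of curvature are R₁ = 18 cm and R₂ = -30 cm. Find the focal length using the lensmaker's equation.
1/f = (n − 1)(1/R₁ − 1/R₂) → f = 20.45 cm (converging lens)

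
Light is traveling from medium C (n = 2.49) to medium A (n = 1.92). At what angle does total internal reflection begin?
θc = arcsin(n₂/n₁) = 50.45°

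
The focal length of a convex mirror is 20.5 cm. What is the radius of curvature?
R = 2|f| = 41 cm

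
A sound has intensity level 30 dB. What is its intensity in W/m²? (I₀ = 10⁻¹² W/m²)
I = I₀·10^(β/10) = 1.00 × 10⁻⁹ W/m²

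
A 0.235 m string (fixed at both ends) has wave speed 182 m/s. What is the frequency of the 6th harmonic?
fₙ = nv/(2L) = 2323 Hz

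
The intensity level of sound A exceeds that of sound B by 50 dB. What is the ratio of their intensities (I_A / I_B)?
I_A/I_B = 10^(Δβ/10) = 100000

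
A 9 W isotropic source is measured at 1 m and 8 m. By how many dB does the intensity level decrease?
Δβ = 20·log₁₀(r₂/r₁) = 18.06 dB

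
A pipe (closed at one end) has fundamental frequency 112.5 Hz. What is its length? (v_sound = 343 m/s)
L = v/(4f₁) = 0.7622 m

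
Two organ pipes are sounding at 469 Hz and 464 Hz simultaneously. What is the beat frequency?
5 Hz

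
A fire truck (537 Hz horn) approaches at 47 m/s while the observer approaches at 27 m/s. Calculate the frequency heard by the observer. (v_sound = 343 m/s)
f_obs = f·(v + v_o)/(v − v_s) = 671.2 Hz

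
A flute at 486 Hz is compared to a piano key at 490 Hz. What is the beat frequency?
4 Hz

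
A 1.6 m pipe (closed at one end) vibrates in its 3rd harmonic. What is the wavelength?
λₙ = 4L/n = 2.133 m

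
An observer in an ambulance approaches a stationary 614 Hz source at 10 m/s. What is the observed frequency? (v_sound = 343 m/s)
f_obs = f·(v + v_o)/v = 631.9 Hz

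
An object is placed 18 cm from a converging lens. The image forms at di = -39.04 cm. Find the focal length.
1/f = 1/do + 1/di → f = 33.4 cm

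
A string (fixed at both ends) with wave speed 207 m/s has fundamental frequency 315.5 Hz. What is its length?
L = v/(2f₁) = 0.3281 m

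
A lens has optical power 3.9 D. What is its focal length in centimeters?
f = 1/P = 25.64 cm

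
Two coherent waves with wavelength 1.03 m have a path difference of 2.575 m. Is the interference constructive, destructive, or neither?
destructive — path difference = 2.5λ, an odd multiple of λ/2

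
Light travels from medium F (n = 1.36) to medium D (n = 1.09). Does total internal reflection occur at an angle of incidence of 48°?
θc = arcsin(n₂/n₁) = 53.27°; 48° < θc, so no — the ray refracts.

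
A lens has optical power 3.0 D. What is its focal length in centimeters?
f = 1/P = 33.33 cm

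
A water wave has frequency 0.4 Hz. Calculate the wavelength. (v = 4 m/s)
λ = v/f = 10 m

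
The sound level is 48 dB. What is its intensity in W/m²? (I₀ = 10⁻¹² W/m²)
I = I₀·10^(β/10) = 6.31 × 10⁻⁸ W/m²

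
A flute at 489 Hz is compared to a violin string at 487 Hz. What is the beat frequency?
2 Hz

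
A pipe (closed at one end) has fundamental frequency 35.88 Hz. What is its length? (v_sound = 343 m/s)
L = v/(4f₁) = 2.39 m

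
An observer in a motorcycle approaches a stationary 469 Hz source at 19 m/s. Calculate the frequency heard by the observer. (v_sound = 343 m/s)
f_obs = f·(v + v_o)/v = 495 Hz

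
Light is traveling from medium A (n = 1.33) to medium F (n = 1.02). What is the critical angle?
θc = arcsin(n₂/n₁) = 50.08°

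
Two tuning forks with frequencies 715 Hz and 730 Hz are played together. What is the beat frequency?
15 Hz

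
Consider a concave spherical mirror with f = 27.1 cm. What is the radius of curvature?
R = 2|f| = 54.2 cm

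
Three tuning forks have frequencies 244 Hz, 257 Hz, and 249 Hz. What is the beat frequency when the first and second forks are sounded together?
13 Hz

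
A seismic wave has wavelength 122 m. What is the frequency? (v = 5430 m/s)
f = v/λ = 44.51 Hz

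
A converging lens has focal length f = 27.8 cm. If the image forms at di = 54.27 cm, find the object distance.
1/do = 1/f − 1/di → do = 57 cm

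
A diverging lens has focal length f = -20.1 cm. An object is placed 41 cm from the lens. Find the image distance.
1/di = 1/f − 1/do → di = -13.49 cm (virtual image)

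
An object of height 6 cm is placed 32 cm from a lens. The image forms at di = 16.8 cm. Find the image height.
hi = (-di/do) × ho = -3.15 cm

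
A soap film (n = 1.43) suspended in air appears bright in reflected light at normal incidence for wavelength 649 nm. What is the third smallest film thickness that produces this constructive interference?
2nt = (m − ½)λ with m = 3 → t = (m − ½)λ/(2n) = 567.3 nm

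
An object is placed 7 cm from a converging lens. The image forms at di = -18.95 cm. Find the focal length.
1/f = 1/do + 1/di → f = 11.1 cm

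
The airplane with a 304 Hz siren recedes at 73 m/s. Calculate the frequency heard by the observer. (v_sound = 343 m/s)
f_obs = f·v/(v + v_s) = 250.7 Hz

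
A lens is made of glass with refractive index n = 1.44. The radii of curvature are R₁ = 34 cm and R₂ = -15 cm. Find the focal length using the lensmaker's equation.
1/f = (n − 1)(1/R₁ − 1/R₂) → f = 23.65 cm (converging lens)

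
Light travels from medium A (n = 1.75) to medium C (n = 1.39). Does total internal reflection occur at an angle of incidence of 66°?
θc = arcsin(n₂/n₁) = 52.59°; 66° > θc, so yes — total internal reflection.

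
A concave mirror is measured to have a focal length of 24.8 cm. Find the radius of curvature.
R = 2|f| = 49.6 cm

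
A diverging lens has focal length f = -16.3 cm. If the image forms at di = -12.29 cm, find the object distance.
1/do = 1/f − 1/di → do = 49.96 cm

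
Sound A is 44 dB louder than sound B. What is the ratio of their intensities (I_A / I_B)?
I_A/I_B = 10^(Δβ/10) = 25120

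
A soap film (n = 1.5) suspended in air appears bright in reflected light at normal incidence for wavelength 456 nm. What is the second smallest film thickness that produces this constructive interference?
2nt = (m − ½)λ with m = 2 → t = (m − ½)λ/(2n) = 228 nm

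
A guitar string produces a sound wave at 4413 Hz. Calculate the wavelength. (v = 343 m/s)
λ = v/f = 0.07772 m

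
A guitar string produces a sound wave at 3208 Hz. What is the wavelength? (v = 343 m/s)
λ = v/f = 0.1069 m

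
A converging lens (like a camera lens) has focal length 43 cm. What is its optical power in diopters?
P = 1/f = 2.326 D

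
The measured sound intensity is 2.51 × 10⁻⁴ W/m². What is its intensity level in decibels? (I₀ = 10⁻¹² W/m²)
β = 10·log₁₀(I/I₀) = 84 dB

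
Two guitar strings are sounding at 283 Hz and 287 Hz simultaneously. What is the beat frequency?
4 Hz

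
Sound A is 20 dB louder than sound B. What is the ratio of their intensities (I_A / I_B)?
I_A/I_B = 10^(Δβ/10) = 100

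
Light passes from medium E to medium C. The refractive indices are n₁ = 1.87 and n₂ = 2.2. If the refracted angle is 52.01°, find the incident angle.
sin θ₁ = (n₂/n₁)·sin θ₂ → θ₁ = 68°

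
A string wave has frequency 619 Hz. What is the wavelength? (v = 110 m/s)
λ = v/f = 0.1777 m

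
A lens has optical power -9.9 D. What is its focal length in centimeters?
f = 1/P = -10.1 cm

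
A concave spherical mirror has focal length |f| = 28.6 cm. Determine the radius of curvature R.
R = 2|f| = 57.2 cm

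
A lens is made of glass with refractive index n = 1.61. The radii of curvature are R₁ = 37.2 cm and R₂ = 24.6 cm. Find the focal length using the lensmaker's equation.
1/f = (n − 1)(1/R₁ − 1/R₂) → f = -119.1 cm (diverging lens)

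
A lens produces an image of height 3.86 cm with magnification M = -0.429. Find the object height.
ho = |hi|/|M| = 8.998 cm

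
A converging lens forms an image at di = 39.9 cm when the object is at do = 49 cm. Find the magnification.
M = −di/do = -0.8143 (inverted image)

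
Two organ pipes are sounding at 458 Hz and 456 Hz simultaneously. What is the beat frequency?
2 Hz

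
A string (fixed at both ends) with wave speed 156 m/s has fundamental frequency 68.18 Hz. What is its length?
L = v/(2f₁) = 1.144 m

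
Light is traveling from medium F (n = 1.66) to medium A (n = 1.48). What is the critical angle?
θc = arcsin(n₂/n₁) = 63.07°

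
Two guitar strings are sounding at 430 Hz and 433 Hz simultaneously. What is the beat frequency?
3 Hz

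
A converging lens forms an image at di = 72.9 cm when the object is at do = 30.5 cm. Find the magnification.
M = −di/do = -2.39 (inverted image)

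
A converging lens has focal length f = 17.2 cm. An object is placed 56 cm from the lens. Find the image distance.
1/di = 1/f − 1/do → di = 24.82 cm (real image)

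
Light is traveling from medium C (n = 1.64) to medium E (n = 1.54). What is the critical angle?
θc = arcsin(n₂/n₁) = 69.89°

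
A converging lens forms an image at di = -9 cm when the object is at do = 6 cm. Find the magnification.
M = −di/do = 1.5 (upright image)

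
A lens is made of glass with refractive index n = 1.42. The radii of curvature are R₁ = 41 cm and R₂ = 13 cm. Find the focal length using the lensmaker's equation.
1/f = (n − 1)(1/R₁ − 1/R₂) → f = -45.32 cm (diverging lens)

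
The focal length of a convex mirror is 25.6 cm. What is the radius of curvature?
R = 2|f| = 51.2 cm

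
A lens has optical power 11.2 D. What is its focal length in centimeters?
f = 1/P = 8.929 cm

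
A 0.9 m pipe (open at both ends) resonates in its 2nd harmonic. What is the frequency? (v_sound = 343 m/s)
fₙ = nv/(2L) = 381.1 Hz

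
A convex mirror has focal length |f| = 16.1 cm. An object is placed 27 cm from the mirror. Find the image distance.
f = −16.1 cm (convex); 1/di = 1/f − 1/do → di = -10.09 cm (virtual image, behind mirror)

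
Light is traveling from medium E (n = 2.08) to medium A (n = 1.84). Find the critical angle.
θc = arcsin(n₂/n₁) = 62.2°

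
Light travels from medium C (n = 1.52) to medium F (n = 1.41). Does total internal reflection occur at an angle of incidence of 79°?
θc = arcsin(n₂/n₁) = 68.07°; 79° > θc, so yes — total internal reflection.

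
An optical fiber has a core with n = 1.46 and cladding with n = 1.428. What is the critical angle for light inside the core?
θc = arcsin(n_cladding/n_core) = 77.98°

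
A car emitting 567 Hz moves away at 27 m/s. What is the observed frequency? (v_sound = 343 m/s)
f_obs = f·v/(v + v_s) = 525.6 Hz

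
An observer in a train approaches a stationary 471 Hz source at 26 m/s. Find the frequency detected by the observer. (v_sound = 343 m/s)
f_obs = f·(v + v_o)/v = 506.7 Hz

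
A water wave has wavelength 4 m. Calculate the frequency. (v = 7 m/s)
f = v/λ = 1.75 Hz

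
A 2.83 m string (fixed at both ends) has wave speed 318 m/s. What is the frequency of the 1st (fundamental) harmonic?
fₙ = nv/(2L) = 56.18 Hz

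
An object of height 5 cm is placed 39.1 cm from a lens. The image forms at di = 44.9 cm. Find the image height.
hi = (-di/do) × ho = -5.742 cm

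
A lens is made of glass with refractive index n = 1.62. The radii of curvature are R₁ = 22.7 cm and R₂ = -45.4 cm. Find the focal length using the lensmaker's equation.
1/f = (n − 1)(1/R₁ − 1/R₂) → f = 24.41 cm (converging lens)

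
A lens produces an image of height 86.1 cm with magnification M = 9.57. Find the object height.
ho = |hi|/|M| = 8.997 cm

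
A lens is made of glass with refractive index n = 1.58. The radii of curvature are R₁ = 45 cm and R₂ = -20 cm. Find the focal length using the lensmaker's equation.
1/f = (n − 1)(1/R₁ − 1/R₂) → f = 23.87 cm (converging lens)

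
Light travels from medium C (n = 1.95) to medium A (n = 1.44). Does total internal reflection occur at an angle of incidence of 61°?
θc = arcsin(n₂/n₁) = 47.6°; 61° > θc, so yes — total internal reflection.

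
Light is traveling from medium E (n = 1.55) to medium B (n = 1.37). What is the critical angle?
θc = arcsin(n₂/n₁) = 62.11°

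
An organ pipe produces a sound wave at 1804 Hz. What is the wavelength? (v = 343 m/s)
λ = v/f = 0.1901 m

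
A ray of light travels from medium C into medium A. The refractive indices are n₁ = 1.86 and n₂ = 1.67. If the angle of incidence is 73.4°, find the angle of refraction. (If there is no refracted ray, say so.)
sin θ₂ = (n₁/n₂)·sin θ₁ = 1.067 > 1, so there is no refracted ray — the light undergoes total internal reflection.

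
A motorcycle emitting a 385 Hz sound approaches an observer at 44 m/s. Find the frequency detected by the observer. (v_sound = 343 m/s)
f_obs = f·v/(v − v_s) = 441.7 Hz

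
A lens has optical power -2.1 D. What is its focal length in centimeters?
f = 1/P = -47.62 cm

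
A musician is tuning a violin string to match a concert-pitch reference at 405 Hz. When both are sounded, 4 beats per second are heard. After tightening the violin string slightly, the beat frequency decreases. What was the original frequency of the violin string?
401 Hz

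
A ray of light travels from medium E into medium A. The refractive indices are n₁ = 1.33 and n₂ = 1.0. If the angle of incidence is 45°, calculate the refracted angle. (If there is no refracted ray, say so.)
sin θ₂ = (n₁/n₂)·sin θ₁ = 0.9405 → θ₂ = 70.13°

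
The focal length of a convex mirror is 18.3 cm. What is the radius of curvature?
R = 2|f| = 36.6 cm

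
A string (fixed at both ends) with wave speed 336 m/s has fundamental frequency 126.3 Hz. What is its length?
L = v/(2f₁) = 1.33 m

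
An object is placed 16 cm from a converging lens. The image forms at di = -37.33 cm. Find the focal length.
1/f = 1/do + 1/di → f = 28 cm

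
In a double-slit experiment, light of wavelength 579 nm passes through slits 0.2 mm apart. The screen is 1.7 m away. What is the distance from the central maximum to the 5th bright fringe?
y = mλL/d = 24.61 mm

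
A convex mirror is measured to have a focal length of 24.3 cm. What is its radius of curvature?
R = 2|f| = 48.6 cm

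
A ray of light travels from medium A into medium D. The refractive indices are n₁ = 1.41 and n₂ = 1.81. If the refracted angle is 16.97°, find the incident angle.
sin θ₁ = (n₂/n₁)·sin θ₂ → θ₁ = 22°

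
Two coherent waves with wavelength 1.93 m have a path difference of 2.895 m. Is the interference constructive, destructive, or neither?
destructive — path difference = 1.5λ, an odd multiple of λ/2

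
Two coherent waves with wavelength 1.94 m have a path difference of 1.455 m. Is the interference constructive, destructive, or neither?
neither (partial) — path difference = 0.75λ, neither a whole number of wavelengths nor an odd multiple of λ/2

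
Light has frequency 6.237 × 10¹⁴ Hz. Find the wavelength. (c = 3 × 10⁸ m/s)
λ = c/f = 481 nm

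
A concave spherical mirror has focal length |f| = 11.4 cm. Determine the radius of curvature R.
R = 2|f| = 22.8 cm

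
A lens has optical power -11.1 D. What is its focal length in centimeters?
f = 1/P = -9.009 cm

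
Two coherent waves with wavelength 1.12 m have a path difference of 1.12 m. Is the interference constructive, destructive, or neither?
constructive — path difference = 1λ, a whole number of wavelengths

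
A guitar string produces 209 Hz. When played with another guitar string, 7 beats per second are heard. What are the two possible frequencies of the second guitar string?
f₂ = 209 ± 7 Hz → 216 Hz or 202 Hz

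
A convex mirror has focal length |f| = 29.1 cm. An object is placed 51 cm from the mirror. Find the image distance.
f = −29.1 cm (convex); 1/di = 1/f − 1/do → di = -18.53 cm (virtual image, behind mirror)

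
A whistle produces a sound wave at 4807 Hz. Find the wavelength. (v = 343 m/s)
λ = v/f = 0.07135 m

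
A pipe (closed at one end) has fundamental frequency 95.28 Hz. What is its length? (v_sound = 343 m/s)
L = v/(4f₁) = 0.9 m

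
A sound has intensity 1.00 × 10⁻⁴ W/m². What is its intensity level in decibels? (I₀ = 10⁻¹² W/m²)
β = 10·log₁₀(I/I₀) = 80 dB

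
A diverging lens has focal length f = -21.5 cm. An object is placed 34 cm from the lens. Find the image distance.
1/di = 1/f − 1/do → di = -13.17 cm (virtual image)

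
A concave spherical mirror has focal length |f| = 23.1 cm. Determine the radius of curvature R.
R = 2|f| = 46.2 cm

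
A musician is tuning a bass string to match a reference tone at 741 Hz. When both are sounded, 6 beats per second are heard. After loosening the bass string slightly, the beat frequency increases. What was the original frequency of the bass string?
735 Hz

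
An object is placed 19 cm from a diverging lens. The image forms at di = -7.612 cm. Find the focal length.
1/f = 1/do + 1/di → f = -12.7 cm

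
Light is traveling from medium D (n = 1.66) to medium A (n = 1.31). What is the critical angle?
θc = arcsin(n₂/n₁) = 52.11°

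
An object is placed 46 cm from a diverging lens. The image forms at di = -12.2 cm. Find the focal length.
1/f = 1/do + 1/di → f = -16.6 cm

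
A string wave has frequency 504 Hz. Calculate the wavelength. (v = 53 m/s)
λ = v/f = 0.1052 m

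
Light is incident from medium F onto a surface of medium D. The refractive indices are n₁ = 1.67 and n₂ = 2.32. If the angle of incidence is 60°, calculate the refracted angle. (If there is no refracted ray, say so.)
sin θ₂ = (n₁/n₂)·sin θ₁ = 0.6234 → θ₂ = 38.56°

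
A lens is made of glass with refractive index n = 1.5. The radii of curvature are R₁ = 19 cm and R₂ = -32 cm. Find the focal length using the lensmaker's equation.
1/f = (n − 1)(1/R₁ − 1/R₂) → f = 23.84 cm (converging lens)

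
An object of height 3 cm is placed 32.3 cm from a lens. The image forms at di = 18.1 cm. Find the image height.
hi = (-di/do) × ho = -1.681 cm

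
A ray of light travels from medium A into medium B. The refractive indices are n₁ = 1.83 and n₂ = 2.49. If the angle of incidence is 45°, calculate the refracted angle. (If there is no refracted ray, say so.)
sin θ₂ = (n₁/n₂)·sin θ₁ = 0.5197 → θ₂ = 31.31°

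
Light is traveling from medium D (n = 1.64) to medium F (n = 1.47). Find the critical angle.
θc = arcsin(n₂/n₁) = 63.68°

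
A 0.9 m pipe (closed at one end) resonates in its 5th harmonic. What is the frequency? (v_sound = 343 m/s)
fₙ = nv/(4L) = 476.4 Hz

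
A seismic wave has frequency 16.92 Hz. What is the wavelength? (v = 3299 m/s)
λ = v/f = 195 m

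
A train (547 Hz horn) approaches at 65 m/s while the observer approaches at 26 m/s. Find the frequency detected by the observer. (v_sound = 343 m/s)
f_obs = f·(v + v_o)/(v − v_s) = 726.1 Hz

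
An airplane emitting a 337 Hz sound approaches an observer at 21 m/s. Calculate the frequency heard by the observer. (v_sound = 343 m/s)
f_obs = f·v/(v − v_s) = 359 Hz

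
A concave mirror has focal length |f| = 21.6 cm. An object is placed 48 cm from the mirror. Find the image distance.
f = +21.6 cm (concave); 1/di = 1/f − 1/do → di = 39.27 cm (real image, in front of mirror)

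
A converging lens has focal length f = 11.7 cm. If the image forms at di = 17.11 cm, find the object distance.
1/do = 1/f − 1/di → do = 37 cm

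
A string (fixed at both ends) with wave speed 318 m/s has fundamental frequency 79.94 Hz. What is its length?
L = v/(2f₁) = 1.989 m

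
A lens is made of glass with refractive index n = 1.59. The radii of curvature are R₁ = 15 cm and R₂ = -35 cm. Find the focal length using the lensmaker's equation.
1/f = (n − 1)(1/R₁ − 1/R₂) → f = 17.8 cm (converging lens)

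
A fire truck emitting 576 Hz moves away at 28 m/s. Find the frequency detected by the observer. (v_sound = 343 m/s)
f_obs = f·v/(v + v_s) = 532.5 Hz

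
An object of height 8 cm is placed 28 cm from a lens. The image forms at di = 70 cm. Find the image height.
hi = (-di/do) × ho = -20 cm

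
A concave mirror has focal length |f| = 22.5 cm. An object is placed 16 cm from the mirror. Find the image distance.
f = +22.5 cm (concave); 1/di = 1/f − 1/do → di = -55.38 cm (virtual image, behind mirror)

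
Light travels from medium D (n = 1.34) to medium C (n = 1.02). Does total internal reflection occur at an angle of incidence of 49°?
θc = arcsin(n₂/n₁) = 49.57°; 49° < θc, so no — the ray refracts.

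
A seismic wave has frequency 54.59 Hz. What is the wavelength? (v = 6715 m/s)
λ = v/f = 123 m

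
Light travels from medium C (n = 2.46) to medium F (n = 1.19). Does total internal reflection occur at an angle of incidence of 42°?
θc = arcsin(n₂/n₁) = 28.93°; 42° > θc, so yes — total internal reflection.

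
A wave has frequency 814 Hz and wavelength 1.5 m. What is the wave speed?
v = fλ = 1221 m/s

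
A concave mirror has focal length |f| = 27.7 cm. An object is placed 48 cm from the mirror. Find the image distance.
f = +27.7 cm (concave); 1/di = 1/f − 1/do → di = 65.5 cm (real image, in front of mirror)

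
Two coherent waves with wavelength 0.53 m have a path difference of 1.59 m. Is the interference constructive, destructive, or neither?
constructive — path difference = 3λ, a whole number of wavelengths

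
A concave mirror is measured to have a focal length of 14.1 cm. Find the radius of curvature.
R = 2|f| = 28.2 cm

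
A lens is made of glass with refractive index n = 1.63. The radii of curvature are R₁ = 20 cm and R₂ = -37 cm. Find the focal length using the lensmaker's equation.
1/f = (n − 1)(1/R₁ − 1/R₂) → f = 20.61 cm (converging lens)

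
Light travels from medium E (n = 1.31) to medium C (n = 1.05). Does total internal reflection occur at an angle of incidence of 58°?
θc = arcsin(n₂/n₁) = 53.28°; 58° > θc, so yes — total internal reflection.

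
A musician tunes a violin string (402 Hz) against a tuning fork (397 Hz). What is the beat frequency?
5 Hz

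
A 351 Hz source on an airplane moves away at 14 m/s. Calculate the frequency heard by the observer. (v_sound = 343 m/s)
f_obs = f·v/(v + v_s) = 337.2 Hz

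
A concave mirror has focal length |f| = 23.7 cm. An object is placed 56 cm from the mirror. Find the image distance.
f = +23.7 cm (concave); 1/di = 1/f − 1/do → di = 41.09 cm (real image, in front of mirror)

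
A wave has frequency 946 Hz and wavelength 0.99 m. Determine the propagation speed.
v = fλ = 936.5 m/s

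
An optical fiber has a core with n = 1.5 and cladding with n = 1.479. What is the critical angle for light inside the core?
θc = arcsin(n_cladding/n_core) = 80.4°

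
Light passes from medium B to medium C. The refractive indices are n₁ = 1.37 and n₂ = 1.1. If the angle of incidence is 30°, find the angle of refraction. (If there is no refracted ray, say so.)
sin θ₂ = (n₁/n₂)·sin θ₁ = 0.6227 → θ₂ = 38.52°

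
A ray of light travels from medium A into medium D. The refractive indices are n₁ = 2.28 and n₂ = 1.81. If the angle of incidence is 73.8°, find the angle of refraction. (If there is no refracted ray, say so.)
sin θ₂ = (n₁/n₂)·sin θ₁ = 1.21 > 1, so there is no refracted ray — the light undergoes total internal reflection.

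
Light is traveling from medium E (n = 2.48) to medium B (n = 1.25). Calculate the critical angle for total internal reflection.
θc = arcsin(n₂/n₁) = 30.27°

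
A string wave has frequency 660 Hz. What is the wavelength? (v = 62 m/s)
λ = v/f = 0.09394 m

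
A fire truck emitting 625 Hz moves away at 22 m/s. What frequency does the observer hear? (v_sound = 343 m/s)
f_obs = f·v/(v + v_s) = 587.3 Hz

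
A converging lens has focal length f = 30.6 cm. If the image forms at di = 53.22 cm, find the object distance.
1/do = 1/f − 1/di → do = 72 cm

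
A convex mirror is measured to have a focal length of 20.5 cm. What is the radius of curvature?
R = 2|f| = 41 cm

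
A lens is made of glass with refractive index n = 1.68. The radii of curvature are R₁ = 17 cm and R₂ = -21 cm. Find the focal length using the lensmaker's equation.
1/f = (n − 1)(1/R₁ − 1/R₂) → f = 13.82 cm (converging lens)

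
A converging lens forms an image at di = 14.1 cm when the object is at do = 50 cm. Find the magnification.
M = −di/do = -0.282 (inverted image)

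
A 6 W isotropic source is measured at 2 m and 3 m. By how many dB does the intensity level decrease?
Δβ = 20·log₁₀(r₂/r₁) = 3.522 dB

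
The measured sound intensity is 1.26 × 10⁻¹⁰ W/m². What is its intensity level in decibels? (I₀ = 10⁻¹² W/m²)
β = 10·log₁₀(I/I₀) = 21 dB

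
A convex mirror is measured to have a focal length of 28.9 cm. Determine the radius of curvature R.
R = 2|f| = 57.8 cm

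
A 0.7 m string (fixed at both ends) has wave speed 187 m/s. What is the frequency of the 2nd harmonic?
fₙ = nv/(2L) = 267.1 Hz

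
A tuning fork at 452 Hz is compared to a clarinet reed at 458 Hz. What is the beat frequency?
6 Hz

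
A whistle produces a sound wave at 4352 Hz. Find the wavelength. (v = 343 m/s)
λ = v/f = 0.07881 m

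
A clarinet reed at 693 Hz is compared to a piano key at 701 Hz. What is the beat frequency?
8 Hz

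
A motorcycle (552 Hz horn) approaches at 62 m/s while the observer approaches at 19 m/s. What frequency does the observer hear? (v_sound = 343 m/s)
f_obs = f·(v + v_o)/(v − v_s) = 711.1 Hz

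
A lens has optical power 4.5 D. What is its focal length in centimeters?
f = 1/P = 22.22 cm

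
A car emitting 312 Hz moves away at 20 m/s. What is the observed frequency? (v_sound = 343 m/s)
f_obs = f·v/(v + v_s) = 294.8 Hz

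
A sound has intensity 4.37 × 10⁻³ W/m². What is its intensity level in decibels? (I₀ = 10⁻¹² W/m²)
β = 10·log₁₀(I/I₀) = 96.4 dB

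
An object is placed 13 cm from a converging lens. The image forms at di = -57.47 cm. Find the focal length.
1/f = 1/do + 1/di → f = 16.8 cm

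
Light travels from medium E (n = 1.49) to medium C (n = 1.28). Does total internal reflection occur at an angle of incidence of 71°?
θc = arcsin(n₂/n₁) = 59.21°; 71° > θc, so yes — total internal reflection.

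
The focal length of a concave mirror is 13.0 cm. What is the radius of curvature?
R = 2|f| = 26 cm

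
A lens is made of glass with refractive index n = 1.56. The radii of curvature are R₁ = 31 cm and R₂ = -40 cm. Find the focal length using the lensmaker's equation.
1/f = (n − 1)(1/R₁ − 1/R₂) → f = 31.19 cm (converging lens)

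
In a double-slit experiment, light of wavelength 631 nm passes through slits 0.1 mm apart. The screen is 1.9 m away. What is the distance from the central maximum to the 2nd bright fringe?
y = mλL/d = 23.98 mm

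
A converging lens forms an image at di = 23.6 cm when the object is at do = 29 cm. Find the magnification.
M = −di/do = -0.8138 (inverted image)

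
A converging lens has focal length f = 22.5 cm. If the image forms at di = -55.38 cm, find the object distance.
1/do = 1/f − 1/di → do = 16 cm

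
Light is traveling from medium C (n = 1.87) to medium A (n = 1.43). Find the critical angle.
θc = arcsin(n₂/n₁) = 49.88°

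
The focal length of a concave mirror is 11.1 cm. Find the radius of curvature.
R = 2|f| = 22.2 cm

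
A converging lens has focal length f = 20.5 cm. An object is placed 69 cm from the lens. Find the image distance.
1/di = 1/f − 1/do → di = 29.16 cm (real image)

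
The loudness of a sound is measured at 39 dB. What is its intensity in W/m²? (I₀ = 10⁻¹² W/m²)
I = I₀·10^(β/10) = 7.94 × 10⁻⁹ W/m²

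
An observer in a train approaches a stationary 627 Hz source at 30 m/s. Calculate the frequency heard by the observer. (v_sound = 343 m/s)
f_obs = f·(v + v_o)/v = 681.8 Hz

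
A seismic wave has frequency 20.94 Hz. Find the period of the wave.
T = 1/f = 0.04776 s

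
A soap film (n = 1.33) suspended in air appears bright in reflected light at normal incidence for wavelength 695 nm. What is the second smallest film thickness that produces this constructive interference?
2nt = (m − ½)λ with m = 2 → t = (m − ½)λ/(2n) = 391.9 nm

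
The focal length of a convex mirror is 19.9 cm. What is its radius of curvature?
R = 2|f| = 39.8 cm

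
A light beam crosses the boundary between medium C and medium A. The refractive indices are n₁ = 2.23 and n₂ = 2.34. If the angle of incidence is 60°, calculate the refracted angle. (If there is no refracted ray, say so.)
sin θ₂ = (n₁/n₂)·sin θ₁ = 0.8253 → θ₂ = 55.62°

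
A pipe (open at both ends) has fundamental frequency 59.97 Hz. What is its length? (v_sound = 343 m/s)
L = v/(2f₁) = 2.86 m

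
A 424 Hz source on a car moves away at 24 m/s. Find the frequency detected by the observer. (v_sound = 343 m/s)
f_obs = f·v/(v + v_s) = 396.3 Hz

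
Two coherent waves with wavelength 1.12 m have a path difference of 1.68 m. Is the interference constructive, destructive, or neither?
destructive — path difference = 1.5λ, an odd multiple of λ/2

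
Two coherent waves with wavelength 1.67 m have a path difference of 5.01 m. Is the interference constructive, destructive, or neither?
constructive — path difference = 3λ, a whole number of wavelengths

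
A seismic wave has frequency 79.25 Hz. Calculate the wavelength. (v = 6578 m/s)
λ = v/f = 83 m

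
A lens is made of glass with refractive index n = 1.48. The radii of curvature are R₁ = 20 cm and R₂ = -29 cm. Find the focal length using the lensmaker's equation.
1/f = (n − 1)(1/R₁ − 1/R₂) → f = 24.66 cm (converging lens)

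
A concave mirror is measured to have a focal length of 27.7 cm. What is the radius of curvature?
R = 2|f| = 55.4 cm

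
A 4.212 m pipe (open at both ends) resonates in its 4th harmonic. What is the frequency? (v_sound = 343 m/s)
fₙ = nv/(2L) = 162.9 Hz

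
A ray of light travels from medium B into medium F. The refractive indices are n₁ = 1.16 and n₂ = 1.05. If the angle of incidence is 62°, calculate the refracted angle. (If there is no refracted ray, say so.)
sin θ₂ = (n₁/n₂)·sin θ₁ = 0.9754 → θ₂ = 77.28°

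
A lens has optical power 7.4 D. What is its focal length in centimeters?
f = 1/P = 13.51 cm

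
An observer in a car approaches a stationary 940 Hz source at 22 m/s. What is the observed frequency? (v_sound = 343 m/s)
f_obs = f·(v + v_o)/v = 1000 Hz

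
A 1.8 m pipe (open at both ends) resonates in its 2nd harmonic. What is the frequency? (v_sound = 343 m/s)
fₙ = nv/(2L) = 190.6 Hz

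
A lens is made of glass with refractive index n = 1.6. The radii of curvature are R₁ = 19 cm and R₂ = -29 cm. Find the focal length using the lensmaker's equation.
1/f = (n − 1)(1/R₁ − 1/R₂) → f = 19.13 cm (converging lens)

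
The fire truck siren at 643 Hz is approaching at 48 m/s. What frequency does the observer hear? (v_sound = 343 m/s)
f_obs = f·v/(v − v_s) = 747.6 Hz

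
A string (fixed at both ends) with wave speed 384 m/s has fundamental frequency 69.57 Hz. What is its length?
L = v/(2f₁) = 2.76 m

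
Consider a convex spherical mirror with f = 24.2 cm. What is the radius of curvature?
R = 2|f| = 48.4 cm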